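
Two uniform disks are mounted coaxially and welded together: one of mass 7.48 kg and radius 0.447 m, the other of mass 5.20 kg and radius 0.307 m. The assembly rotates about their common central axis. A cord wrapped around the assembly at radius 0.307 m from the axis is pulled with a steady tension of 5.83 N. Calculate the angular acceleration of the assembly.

I = ½M₁R₁² + ½M₂R₂² = ½(7.48)(0.447)² + ½(5.20)(0.307)² = 0.9923 kg·m².
τ = F r = (5.83)(0.307) = 1.790 N·m.
α = τ/I = 1.790/0.9923 = 1.804 rad/s².

α ≈ 1.80 rad/s²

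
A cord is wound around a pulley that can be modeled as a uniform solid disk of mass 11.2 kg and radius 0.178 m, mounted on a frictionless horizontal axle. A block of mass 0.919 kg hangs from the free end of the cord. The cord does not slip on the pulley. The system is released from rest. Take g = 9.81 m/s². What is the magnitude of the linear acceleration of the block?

a ≈ 1.38 m/s²

I = ½MR² = (1/2)(11.2)(0.178)² = 0.1774 kg·m².
Block: mg − T = ma. Pulley: TR = Iα. No-slip: a = αR, so T = (I/R²)a = 5.600·a.
Then mg = (m + 5.600)a, so a = (0.919)(9.81)/(0.919 + 5.600) = 1.383 m/s².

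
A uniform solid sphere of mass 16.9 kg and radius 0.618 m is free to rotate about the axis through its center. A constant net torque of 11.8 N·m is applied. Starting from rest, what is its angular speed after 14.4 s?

ω ≈ 65.8 rad/s

I = (2/5)MR² = (2/5)(16.9)(0.618)² = 2.582 kg·m².
α = τ/I = 11.8/2.582 = 4.570 rad/s².
ω = ω₀ + αt = 0 + (4.570)(14.4) = 65.81 rad/s.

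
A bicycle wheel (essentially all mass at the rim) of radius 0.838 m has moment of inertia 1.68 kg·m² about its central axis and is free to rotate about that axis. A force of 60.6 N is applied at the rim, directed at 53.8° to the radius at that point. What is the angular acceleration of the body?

Only the tangential component produces torque: τ = F R sinθ = (60.6)(0.838) sin 53.8° = 40.98 N·m.
Newton's second law for rotation, τ = Iα, gives α = τ/I = 40.98/1.680 = 24.39 rad/s².

α ≈ 24.4 rad/s²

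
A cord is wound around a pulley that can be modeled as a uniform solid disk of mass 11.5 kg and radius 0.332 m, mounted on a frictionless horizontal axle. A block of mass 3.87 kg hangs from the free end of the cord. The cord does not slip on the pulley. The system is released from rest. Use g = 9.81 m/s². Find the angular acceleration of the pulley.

I = ½MR² = (1/2)(11.5)(0.332)² = 0.6338 kg·m².
Block: mg − T = ma. Pulley: TR = Iα. No-slip: a = αR, so T = (I/R²)a = 5.750·a.
Then mg = (m + 5.750)a, so a = (3.87)(9.81)/(3.87 + 5.750) = 3.946 m/s².
α = a/R = 3.946/0.332 = 11.89 rad/s².

α ≈ 11.9 rad/s²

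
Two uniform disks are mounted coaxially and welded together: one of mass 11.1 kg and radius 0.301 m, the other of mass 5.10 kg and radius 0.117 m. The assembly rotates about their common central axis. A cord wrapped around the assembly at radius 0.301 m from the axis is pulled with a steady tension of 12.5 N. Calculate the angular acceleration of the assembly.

I = ½M₁R₁² + ½M₂R₂² = ½(11.1)(0.301)² + ½(5.10)(0.117)² = 0.5377 kg·m².
τ = F r = (12.5)(0.301) = 3.762 N·m.
α = τ/I = 3.762/0.5377 = 6.997 rad/s².

α ≈ 7.00 rad/s²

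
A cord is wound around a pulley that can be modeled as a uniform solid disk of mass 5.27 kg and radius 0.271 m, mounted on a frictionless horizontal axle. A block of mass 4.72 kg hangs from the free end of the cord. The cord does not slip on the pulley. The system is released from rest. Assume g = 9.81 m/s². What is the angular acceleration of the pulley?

I = ½MR² = (1/2)(5.27)(0.271)² = 0.1935 kg·m².
Block: mg − T = ma. Pulley: TR = Iα. No-slip: a = αR, so T = (I/R²)a = 2.635·a.
Then mg = (m + 2.635)a, so a = (4.72)(9.81)/(4.72 + 2.635) = 6.295 m/s².
α = a/R = 6.295/0.271 = 23.23 rad/s².

α ≈ 23.2 rad/s²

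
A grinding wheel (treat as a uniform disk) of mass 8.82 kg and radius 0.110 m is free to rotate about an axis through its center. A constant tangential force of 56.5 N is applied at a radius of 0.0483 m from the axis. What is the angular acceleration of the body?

α ≈ 51.1 rad/s²

I = ½MR² = (1/2)(8.82)(0.110)² = 0.05336 kg·m².
τ = F·r = (56.5)(0.0483) = 2.729 N·m.
From τ = Iα: α = 2.729/0.05336 = 51.14 rad/s².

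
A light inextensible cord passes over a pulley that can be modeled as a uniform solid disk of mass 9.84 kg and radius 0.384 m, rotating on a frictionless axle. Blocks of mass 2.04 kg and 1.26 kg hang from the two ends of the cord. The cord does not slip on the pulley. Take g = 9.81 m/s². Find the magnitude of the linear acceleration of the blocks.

a ≈ 0.931 m/s²

I = ½MR² = (1/2)(9.84)(0.384)² = 0.7255 kg·m².
Heavier block: m₁g − T₁ = m₁a. Lighter block: T₂ − m₂g = m₂a.
Pulley: (T₁ − T₂)R = Iα = I(a/R), so T₁ − T₂ = (I/R²)a = (1/2)M_p a = 4.920·a.
Adding the three: (m₁ − m₂)g = (m₁ + m₂ + 4.920)a, so a = (2.04 − 1.26)(9.81)/(2.04 + 1.26 + 4.920) = 0.9309 m/s².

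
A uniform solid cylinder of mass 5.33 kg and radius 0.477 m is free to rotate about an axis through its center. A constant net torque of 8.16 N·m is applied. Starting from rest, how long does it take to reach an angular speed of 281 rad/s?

I = ½MR² = (1/2)(5.33)(0.477)² = 0.6064 kg·m².
α = τ/I = 8.16/0.6064 = 13.46 rad/s².
ω = αt ⇒ t = ω/α = 281/13.46 = 20.88 s.

t ≈ 20.9 s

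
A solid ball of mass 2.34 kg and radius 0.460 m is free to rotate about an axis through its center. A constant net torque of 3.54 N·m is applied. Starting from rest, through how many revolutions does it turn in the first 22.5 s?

I = (2/5)MR² = (2/5)(2.34)(0.460)² = 0.1981 kg·m².
α = τ/I = 3.54/0.1981 = 17.87 rad/s².
θ = ½αt² = ½(17.87)(22.5)² = 4524 rad.
Revolutions = θ/(2π) = 720.1.

≈ 720 revolutions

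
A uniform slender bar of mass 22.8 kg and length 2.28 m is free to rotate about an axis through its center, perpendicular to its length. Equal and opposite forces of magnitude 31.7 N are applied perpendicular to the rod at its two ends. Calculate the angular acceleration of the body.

I = (1/12)ML² = (1/12)(22.8)(2.28)² = 9.877 kg·m².
The couple gives τ = F·(L/2) + F·(L/2) = F L = (31.7)(2.28) = 72.28 N·m.
From τ = Iα: α = 72.28/9.877 = 7.318 rad/s².

α ≈ 7.32 rad/s²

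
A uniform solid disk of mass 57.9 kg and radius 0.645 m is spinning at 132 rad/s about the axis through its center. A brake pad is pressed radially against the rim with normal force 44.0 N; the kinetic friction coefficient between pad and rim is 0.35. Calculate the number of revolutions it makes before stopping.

I = ½MR² = (1/2)(57.9)(0.645)² = 12.04 kg·m².
Friction force f = μN = (0.35)(44.0) = 15.40 N at the rim; torque magnitude τ = fR = 9.933 N·m, opposing ω.
|α| = τ/I = 9.933/12.04 = 0.8247 rad/s² (deceleration).
ω² = ω₀² − 2|α|θ with ω = 0 ⇒ θ = ω₀²/(2|α|) = 10560 rad = 1681 rev.

≈ 1680 revolutions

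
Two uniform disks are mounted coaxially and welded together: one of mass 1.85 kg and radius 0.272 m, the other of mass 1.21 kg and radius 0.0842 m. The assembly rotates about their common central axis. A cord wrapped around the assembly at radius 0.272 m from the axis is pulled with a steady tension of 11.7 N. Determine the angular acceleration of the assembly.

α ≈ 43.8 rad/s²

I = ½M₁R₁² + ½M₂R₂² = ½(1.85)(0.272)² + ½(1.21)(0.0842)² = 0.07272 kg·m².
τ = F r = (11.7)(0.272) = 3.182 N·m.
α = τ/I = 3.182/0.07272 = 43.76 rad/s².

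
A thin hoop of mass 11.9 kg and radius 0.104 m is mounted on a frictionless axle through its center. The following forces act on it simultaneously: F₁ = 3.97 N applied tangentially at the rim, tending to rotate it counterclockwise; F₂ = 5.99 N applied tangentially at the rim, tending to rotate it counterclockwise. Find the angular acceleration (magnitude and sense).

I = MR² = (11.9)(0.104)² = 0.1287 kg·m².
Taking counterclockwise as positive: τ₁ = +(3.97)(0.104) = +0.4129 N·m; τ₂ = +(5.99)(0.104) = +0.6230 N·m.
Net torque τ = 1.036 N·m.
α = τ/I = 1.036/0.1287 = 8.048 rad/s².

α ≈ 8.05 rad/s², counterclockwise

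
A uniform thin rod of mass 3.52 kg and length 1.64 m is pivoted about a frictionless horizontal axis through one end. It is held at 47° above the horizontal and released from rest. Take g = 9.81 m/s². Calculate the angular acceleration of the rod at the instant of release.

α ≈ 6.12 rad/s²

About the pivot, I = (1/3)ML² = (1/3)(3.52)(1.64)² = 3.156 kg·m².
The weight acts at the center, a distance L/2 = 0.8200 m from the pivot; τ = Mg(L/2) cos 47° = 19.31 N·m.
α = τ/I = 19.31/3.156 = 6.119 rad/s².
(Equivalently α = (3g/(2L)) cos 47° = 6.119 rad/s².)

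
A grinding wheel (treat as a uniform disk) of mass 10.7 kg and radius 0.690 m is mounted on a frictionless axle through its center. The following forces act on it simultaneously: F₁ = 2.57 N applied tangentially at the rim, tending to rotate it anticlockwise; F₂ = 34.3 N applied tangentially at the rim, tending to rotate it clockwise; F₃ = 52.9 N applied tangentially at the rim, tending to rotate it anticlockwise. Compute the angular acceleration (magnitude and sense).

I = ½MR² = (1/2)(10.7)(0.690)² = 2.547 kg·m².
Taking anticlockwise as positive: τ₁ = +(2.57)(0.690) = +1.773 N·m; τ₂ = −(34.3)(0.690) = −23.67 N·m; τ₃ = +(52.9)(0.690) = +36.50 N·m.
Net torque τ = 14.61 N·m.
α = τ/I = 14.61/2.547 = 5.735 rad/s².

α ≈ 5.73 rad/s², anticlockwise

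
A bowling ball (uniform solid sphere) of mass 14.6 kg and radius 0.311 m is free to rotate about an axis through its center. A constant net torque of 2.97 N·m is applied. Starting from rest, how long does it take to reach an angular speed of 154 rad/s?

t ≈ 29.3 s

I = (2/5)MR² = (2/5)(14.6)(0.311)² = 0.5649 kg·m².
α = τ/I = 2.97/0.5649 = 5.258 rad/s².
ω = αt ⇒ t = ω/α = 154/5.258 = 29.29 s.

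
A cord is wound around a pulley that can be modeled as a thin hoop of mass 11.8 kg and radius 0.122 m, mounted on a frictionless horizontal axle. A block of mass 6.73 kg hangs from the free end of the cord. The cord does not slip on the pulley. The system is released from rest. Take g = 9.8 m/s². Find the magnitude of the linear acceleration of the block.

a ≈ 3.56 m/s²

I = MR² = (11.8)(0.122)² = 0.1756 kg·m².
Block: mg − T = ma. Pulley: TR = Iα. No-slip: a = αR, so T = (I/R²)a = 11.80·a.
Then mg = (m + 11.80)a, so a = (6.73)(9.8)/(6.73 + 11.80) = 3.559 m/s².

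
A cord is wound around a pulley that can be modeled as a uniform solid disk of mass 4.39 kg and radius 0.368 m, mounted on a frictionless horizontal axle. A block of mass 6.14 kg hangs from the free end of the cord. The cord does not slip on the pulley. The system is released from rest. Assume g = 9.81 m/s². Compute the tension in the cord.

T ≈ 15.9 N

I = ½MR² = (1/2)(4.39)(0.368)² = 0.2973 kg·m².
Block: mg − T = ma. Pulley: TR = Iα. No-slip: a = αR, so T = (I/R²)a = 2.195·a.
Then mg = (m + 2.195)a, so a = (6.14)(9.81)/(6.14 + 2.195) = 7.227 m/s².
T = 2.195·a = 15.86 N.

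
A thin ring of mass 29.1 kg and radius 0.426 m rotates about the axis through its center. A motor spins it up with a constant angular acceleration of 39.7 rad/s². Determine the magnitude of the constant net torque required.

I = MR² = (29.1)(0.426)² = 5.281 kg·m².
τ = Iα = (5.281)(39.70) = 209.7 N·m.

τ ≈ 210 N·m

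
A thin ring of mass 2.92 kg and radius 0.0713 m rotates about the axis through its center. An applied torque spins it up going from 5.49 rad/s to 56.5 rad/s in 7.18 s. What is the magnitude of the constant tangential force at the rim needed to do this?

F ≈ 1.48 N

I = MR² = (2.92)(0.0713)² = 0.01484 kg·m².
α = Δω/Δt = (56.5 − 5.49)/7.18 = 7.104 rad/s².
The required torque is τ = Iα = (0.01484)(7.104) = 0.1055 N·m.
A tangential force at the rim gives τ = FR, so F = τ/R = 0.1055/0.0713 = 1.479 N.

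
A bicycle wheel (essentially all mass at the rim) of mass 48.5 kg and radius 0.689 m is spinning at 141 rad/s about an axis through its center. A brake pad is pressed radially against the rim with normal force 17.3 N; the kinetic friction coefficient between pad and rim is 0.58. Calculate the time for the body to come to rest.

t ≈ 470 s

I = MR² = (48.5)(0.689)² = 23.02 kg·m².
Friction force f = μN = (0.58)(17.3) = 10.03 N at the rim; torque magnitude τ = fR = 6.913 N·m, opposing ω.
|α| = τ/I = 6.913/23.02 = 0.3003 rad/s² (deceleration).
0 = ω₀ − |α|t ⇒ t = ω₀/|α| = 141/0.3003 = 469.6 s.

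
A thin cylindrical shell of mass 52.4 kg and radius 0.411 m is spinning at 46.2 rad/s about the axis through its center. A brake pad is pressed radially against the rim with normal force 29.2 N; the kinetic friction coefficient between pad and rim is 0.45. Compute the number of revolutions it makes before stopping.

I = MR² = (52.4)(0.411)² = 8.851 kg·m².
Friction force f = μN = (0.45)(29.2) = 13.14 N at the rim; torque magnitude τ = fR = 5.401 N·m, opposing ω.
|α| = τ/I = 5.401/8.851 = 0.6101 rad/s² (deceleration).
ω² = ω₀² − 2|α|θ with ω = 0 ⇒ θ = ω₀²/(2|α|) = 1749 rad = 278.4 rev.

≈ 278 revolutions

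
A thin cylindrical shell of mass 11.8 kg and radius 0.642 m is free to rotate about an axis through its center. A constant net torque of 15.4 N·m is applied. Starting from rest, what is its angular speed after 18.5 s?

I = MR² = (11.8)(0.642)² = 4.864 kg·m².
α = τ/I = 15.4/4.864 = 3.166 rad/s².
ω = ω₀ + αt = 0 + (3.166)(18.5) = 58.58 rad/s.

ω ≈ 58.6 rad/s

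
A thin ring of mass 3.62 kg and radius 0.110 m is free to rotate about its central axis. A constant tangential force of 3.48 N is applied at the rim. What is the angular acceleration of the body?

α ≈ 8.74 rad/s²

I = MR² = (3.62)(0.110)² = 0.04380 kg·m².
τ = F R = (3.48)(0.110) = 0.3828 N·m.
From τ = Iα: α = 0.3828/0.04380 = 8.739 rad/s².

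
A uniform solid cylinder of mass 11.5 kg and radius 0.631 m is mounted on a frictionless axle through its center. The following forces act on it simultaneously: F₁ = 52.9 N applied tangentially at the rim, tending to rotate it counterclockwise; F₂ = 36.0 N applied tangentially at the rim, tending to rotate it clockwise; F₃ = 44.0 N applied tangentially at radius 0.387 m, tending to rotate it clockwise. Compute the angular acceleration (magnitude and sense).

I = ½MR² = (1/2)(11.5)(0.631)² = 2.289 kg·m².
Taking counterclockwise as positive: τ₁ = +(52.9)(0.631) = +33.38 N·m; τ₂ = −(36.0)(0.631) = −22.72 N·m; τ₃ = −(44.0)(0.387) = −17.03 N·m.
Net torque τ = -6.364 N·m.
α = τ/I = -6.364/2.289 = -2.780 rad/s².

α ≈ 2.78 rad/s², clockwise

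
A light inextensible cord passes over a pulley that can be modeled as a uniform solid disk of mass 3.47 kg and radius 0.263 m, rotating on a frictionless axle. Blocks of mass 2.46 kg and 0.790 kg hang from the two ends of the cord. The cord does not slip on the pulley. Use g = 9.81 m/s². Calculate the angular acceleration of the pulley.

I = ½MR² = (1/2)(3.47)(0.263)² = 0.1200 kg·m².
Heavier block: m₁g − T₁ = m₁a. Lighter block: T₂ − m₂g = m₂a.
Pulley: (T₁ − T₂)R = Iα = I(a/R), so T₁ − T₂ = (I/R²)a = (1/2)M_p a = 1.735·a.
Adding the three: (m₁ − m₂)g = (m₁ + m₂ + 1.735)a, so a = (2.46 − 0.790)(9.81)/(2.46 + 0.790 + 1.735) = 3.286 m/s².
α = a/R = 3.286/0.263 = 12.50 rad/s².

α ≈ 12.5 rad/s²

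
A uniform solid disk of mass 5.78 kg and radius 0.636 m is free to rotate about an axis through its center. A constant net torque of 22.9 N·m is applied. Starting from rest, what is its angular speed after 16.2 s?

I = ½MR² = (1/2)(5.78)(0.636)² = 1.169 kg·m².
α = τ/I = 22.9/1.169 = 19.59 rad/s².
ω = ω₀ + αt = 0 + (19.59)(16.2) = 317.3 rad/s.

ω ≈ 317 rad/s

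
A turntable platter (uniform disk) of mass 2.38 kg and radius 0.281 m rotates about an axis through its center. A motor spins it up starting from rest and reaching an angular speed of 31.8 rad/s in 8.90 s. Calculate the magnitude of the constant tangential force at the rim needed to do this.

F ≈ 1.19 N

I = ½MR² = (1/2)(2.38)(0.281)² = 0.09396 kg·m².
α = Δω/Δt = (31.8 − 0)/8.90 = 3.573 rad/s².
The required torque is τ = Iα = (0.09396)(3.573) = 0.3357 N·m.
A tangential force at the rim gives τ = FR, so F = τ/R = 0.3357/0.281 = 1.195 N.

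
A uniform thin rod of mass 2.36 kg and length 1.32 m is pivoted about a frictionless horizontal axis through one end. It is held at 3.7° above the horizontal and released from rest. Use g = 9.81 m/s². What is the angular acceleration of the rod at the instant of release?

α ≈ 11.1 rad/s²

About the pivot, I = (1/3)ML² = (1/3)(2.36)(1.32)² = 1.371 kg·m².
The weight acts at the center, a distance L/2 = 0.6600 m from the pivot; τ = Mg(L/2) cos 3.7° = 15.25 N·m.
α = τ/I = 15.25/1.371 = 11.12 rad/s².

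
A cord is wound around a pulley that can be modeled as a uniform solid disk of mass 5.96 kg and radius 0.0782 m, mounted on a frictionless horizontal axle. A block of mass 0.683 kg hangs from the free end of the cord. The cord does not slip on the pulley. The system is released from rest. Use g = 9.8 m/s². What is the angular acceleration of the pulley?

I = ½MR² = (1/2)(5.96)(0.0782)² = 0.01822 kg·m².
Block: mg − T = ma. Pulley: TR = Iα. No-slip: a = αR, so T = (I/R²)a = 2.980·a.
Then mg = (m + 2.980)a, so a = (0.683)(9.8)/(0.683 + 2.980) = 1.827 m/s².
α = a/R = 1.827/0.0782 = 23.37 rad/s².

α ≈ 23.4 rad/s²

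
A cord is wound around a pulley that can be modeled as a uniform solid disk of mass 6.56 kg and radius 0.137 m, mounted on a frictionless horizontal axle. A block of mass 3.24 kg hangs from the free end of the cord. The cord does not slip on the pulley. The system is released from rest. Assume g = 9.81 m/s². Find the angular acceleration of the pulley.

α ≈ 35.6 rad/s²

I = ½MR² = (1/2)(6.56)(0.137)² = 0.06156 kg·m².
Block: mg − T = ma. Pulley: TR = Iα. No-slip: a = αR, so T = (I/R²)a = 3.280·a.
Then mg = (m + 3.280)a, so a = (3.24)(9.81)/(3.24 + 3.280) = 4.875 m/s².
α = a/R = 4.875/0.137 = 35.58 rad/s².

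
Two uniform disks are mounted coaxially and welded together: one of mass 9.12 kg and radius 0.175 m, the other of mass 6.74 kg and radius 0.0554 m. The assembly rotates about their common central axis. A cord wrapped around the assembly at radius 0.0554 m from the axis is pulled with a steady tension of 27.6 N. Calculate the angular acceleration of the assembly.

α ≈ 10.2 rad/s²

I = ½M₁R₁² + ½M₂R₂² = ½(9.12)(0.175)² + ½(6.74)(0.0554)² = 0.1500 kg·m².
τ = F r = (27.6)(0.0554) = 1.529 N·m.
α = τ/I = 1.529/0.1500 = 10.19 rad/s².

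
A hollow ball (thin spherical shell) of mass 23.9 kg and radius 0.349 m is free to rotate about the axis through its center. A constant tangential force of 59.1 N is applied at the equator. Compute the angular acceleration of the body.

α ≈ 10.6 rad/s²

I = (2/3)MR² = (2/3)(23.9)(0.349)² = 1.941 kg·m².
τ = F R = (59.1)(0.349) = 20.63 N·m.
From τ = Iα: α = 20.63/1.941 = 10.63 rad/s².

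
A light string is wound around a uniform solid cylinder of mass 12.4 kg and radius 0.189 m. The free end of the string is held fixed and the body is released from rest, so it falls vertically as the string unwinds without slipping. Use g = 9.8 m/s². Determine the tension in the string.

T ≈ 40.5 N

Translation: Mg − T = Ma. Rotation about the center: TR = Iα with I = ½MR².
With a = αR: T = (I/R²)a = (1/2)M a, so Mg = (1 + 0.5000)Ma.
a = g/(1 + 0.5000) = 9.8/1.500 = 6.533 m/s².
T = 0.5000·M·a = (0.5000)(12.4)(6.533) = 40.51 N.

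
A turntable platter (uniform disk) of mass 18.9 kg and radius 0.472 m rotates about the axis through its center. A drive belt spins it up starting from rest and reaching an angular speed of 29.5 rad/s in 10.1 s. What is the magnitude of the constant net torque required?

I = ½MR² = (1/2)(18.9)(0.472)² = 2.105 kg·m².
α = Δω/Δt = (29.5 − 0)/10.1 = 2.921 rad/s².
τ = Iα = (2.105)(2.921) = 6.149 N·m.

τ ≈ 6.15 N·m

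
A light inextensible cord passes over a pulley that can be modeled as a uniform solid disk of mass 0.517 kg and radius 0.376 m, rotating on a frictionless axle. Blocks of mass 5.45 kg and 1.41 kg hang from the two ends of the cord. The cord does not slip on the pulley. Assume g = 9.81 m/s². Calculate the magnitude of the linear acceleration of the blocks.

I = ½MR² = (1/2)(0.517)(0.376)² = 0.03655 kg·m².
Heavier block: m₁g − T₁ = m₁a. Lighter block: T₂ − m₂g = m₂a.
Pulley: (T₁ − T₂)R = Iα = I(a/R), so T₁ − T₂ = (I/R²)a = (1/2)M_p a = 0.2585·a.
Adding the three: (m₁ − m₂)g = (m₁ + m₂ + 0.2585)a, so a = (5.45 − 1.41)(9.81)/(5.45 + 1.41 + 0.2585) = 5.568 m/s².

a ≈ 5.57 m/s²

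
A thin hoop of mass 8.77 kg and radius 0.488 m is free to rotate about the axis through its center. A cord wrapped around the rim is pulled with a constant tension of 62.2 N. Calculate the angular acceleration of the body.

I = MR² = (8.77)(0.488)² = 2.089 kg·m².
τ = F R = (62.2)(0.488) = 30.35 N·m.
Newton's second law for rotation, τ = Iα, gives α = τ/I = 30.35/2.089 = 14.53 rad/s².

α ≈ 14.5 rad/s²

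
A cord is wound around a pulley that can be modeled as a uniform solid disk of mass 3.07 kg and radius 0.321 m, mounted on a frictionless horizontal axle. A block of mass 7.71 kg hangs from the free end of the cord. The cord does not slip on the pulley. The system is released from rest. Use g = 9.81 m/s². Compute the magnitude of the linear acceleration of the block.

a ≈ 8.18 m/s²

I = ½MR² = (1/2)(3.07)(0.321)² = 0.1582 kg·m².
Block: mg − T = ma. Pulley: TR = Iα. No-slip: a = αR, so T = (I/R²)a = 1.535·a.
Then mg = (m + 1.535)a, so a = (7.71)(9.81)/(7.71 + 1.535) = 8.181 m/s².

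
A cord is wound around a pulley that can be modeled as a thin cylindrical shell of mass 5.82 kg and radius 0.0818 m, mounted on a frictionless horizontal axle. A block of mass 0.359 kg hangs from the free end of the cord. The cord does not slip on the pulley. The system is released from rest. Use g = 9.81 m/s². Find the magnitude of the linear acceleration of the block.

a ≈ 0.570 m/s²

I = MR² = (5.82)(0.0818)² = 0.03894 kg·m².
Block: mg − T = ma. Pulley: TR = Iα. No-slip: a = αR, so T = (I/R²)a = 5.820·a.
Then mg = (m + 5.820)a, so a = (0.359)(9.81)/(0.359 + 5.820) = 0.5700 m/s².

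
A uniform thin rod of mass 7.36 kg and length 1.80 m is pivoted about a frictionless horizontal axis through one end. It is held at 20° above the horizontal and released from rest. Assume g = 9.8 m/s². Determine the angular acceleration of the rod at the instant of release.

α ≈ 7.67 rad/s²

About the pivot, I = (1/3)ML² = (1/3)(7.36)(1.80)² = 7.949 kg·m².
The weight acts at the center, a distance L/2 = 0.9000 m from the pivot; τ = Mg(L/2) cos 20° = 61.00 N·m.
α = τ/I = 61.00/7.949 = 7.674 rad/s².
(Equivalently α = (3g/(2L)) cos 20° = 7.674 rad/s².)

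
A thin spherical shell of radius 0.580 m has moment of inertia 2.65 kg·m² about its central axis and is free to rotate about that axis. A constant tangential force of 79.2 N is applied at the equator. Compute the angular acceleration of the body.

τ = F R = (79.2)(0.580) = 45.94 N·m.
Newton's second law for rotation, τ = Iα, gives α = τ/I = 45.94/2.650 = 17.33 rad/s².

α ≈ 17.3 rad/s²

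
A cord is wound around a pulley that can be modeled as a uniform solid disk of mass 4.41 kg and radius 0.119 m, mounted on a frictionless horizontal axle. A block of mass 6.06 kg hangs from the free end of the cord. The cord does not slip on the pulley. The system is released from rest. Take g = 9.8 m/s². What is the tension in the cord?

I = ½MR² = (1/2)(4.41)(0.119)² = 0.03123 kg·m².
Block: mg − T = ma. Pulley: TR = Iα. No-slip: a = αR, so T = (I/R²)a = 2.205·a.
Then mg = (m + 2.205)a, so a = (6.06)(9.8)/(6.06 + 2.205) = 7.185 m/s².
T = 2.205·a = 15.84 N.

T ≈ 15.8 N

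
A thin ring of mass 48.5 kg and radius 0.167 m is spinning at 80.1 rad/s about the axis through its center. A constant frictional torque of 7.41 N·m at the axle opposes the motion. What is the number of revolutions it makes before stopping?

≈ 93.2 revolutions

I = MR² = (48.5)(0.167)² = 1.353 kg·m².
The net torque has magnitude 7.41 N·m, opposing ω.
|α| = τ/I = 7.410/1.353 = 5.478 rad/s² (deceleration).
ω² = ω₀² − 2|α|θ with ω = 0 ⇒ θ = ω₀²/(2|α|) = 585.6 rad = 93.20 rev.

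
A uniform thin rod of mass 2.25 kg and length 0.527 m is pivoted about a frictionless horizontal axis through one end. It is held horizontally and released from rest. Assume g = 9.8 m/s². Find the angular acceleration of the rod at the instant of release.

About the pivot, I = (1/3)ML² = (1/3)(2.25)(0.527)² = 0.2083 kg·m².
The weight acts at the center, a distance L/2 = 0.2635 m from the pivot; τ = Mg(L/2) = 5.810 N·m.
α = τ/I = 5.810/0.2083 = 27.89 rad/s².
(Equivalently α = (3g/(2L)) = 27.89 rad/s².)

α ≈ 27.9 rad/s²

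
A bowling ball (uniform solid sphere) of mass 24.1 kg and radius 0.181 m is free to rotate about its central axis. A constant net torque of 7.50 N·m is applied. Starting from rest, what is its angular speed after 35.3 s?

ω ≈ 838 rad/s

I = (2/5)MR² = (2/5)(24.1)(0.181)² = 0.3158 kg·m².
α = τ/I = 7.50/0.3158 = 23.75 rad/s².
ω = ω₀ + αt = 0 + (23.75)(35.3) = 838.3 rad/s.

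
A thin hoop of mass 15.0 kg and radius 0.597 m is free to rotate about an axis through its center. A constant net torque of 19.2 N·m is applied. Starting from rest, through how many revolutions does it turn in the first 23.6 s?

I = MR² = (15.0)(0.597)² = 5.346 kg·m².
α = τ/I = 19.2/5.346 = 3.591 rad/s².
θ = ½αt² = ½(3.591)(23.6)² = 1000 rad.
Revolutions = θ/(2π) = 159.2.

≈ 159 revolutions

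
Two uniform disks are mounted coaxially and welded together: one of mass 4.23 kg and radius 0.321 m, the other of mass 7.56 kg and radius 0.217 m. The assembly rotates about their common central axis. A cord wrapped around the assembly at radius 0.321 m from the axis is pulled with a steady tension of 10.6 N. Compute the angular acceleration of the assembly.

α ≈ 8.59 rad/s²

I = ½M₁R₁² + ½M₂R₂² = ½(4.23)(0.321)² + ½(7.56)(0.217)² = 0.3959 kg·m².
τ = F r = (10.6)(0.321) = 3.403 N·m.
α = τ/I = 3.403/0.3959 = 8.594 rad/s².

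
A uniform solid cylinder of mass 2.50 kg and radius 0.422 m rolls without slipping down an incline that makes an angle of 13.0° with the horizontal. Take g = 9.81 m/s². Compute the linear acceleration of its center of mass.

a ≈ 1.47 m/s²

Translation along the incline: Mg sinθ − f = Ma.
Rotation about the center: fR = Iα with I = ½MR². No-slip gives a = αR, so f = (I/R²)a = (1/2)M a.
Substituting: Mg sinθ = (1 + 0.5000)Ma, so a = g sinθ/(1 + 0.5000) = (9.81) sin 13.0° / 1.500 = 1.471 m/s².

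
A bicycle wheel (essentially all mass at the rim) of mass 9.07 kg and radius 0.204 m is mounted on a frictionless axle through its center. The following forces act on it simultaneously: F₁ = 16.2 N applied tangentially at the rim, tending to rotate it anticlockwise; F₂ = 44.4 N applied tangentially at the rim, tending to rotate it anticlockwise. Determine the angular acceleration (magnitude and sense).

α ≈ 32.8 rad/s², anticlockwise

I = MR² = (9.07)(0.204)² = 0.3775 kg·m².
Taking anticlockwise as positive: τ₁ = +(16.2)(0.204) = +3.305 N·m; τ₂ = +(44.4)(0.204) = +9.058 N·m.
Net torque τ = 12.36 N·m.
α = τ/I = 12.36/0.3775 = 32.75 rad/s².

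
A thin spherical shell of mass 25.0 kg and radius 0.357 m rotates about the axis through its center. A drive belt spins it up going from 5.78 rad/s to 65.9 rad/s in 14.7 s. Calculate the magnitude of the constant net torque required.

τ ≈ 8.69 N·m

I = (2/3)MR² = (2/3)(25.0)(0.357)² = 2.124 kg·m².
α = Δω/Δt = (65.9 − 5.78)/14.7 = 4.090 rad/s².
τ = Iα = (2.124)(4.090) = 8.687 N·m.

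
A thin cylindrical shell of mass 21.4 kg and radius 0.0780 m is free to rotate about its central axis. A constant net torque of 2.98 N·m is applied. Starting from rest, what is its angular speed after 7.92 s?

I = MR² = (21.4)(0.0780)² = 0.1302 kg·m².
α = τ/I = 2.98/0.1302 = 22.89 rad/s².
ω = ω₀ + αt = 0 + (22.89)(7.92) = 181.3 rad/s.

ω ≈ 181 rad/s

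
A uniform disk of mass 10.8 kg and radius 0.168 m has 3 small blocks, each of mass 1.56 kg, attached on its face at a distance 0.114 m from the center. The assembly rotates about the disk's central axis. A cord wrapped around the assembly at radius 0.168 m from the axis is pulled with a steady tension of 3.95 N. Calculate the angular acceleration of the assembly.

I_disk = ½MR² = ½(10.8)(0.168)² = 0.1524 kg·m².
I_blocks = 3·m·r² = 3(1.56)(0.114)² = 0.06082 kg·m².
Total I = 0.2132 kg·m².
τ = F r = (3.95)(0.168) = 0.6636 N·m.
α = τ/I = 0.6636/0.2132 = 3.112 rad/s².

α ≈ 3.11 rad/s²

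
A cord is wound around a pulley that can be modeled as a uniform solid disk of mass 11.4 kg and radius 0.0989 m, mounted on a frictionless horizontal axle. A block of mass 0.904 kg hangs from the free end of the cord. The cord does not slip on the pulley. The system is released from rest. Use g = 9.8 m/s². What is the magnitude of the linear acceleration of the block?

a ≈ 1.34 m/s²

I = ½MR² = (1/2)(11.4)(0.0989)² = 0.05575 kg·m².
Block: mg − T = ma. Pulley: TR = Iα. No-slip: a = αR, so T = (I/R²)a = 5.700·a.
Then mg = (m + 5.700)a, so a = (0.904)(9.8)/(0.904 + 5.700) = 1.341 m/s².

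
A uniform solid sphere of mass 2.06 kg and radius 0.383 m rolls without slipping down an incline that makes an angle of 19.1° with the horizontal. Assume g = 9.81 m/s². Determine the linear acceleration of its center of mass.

a ≈ 2.29 m/s²

Translation along the incline: Mg sinθ − f = Ma.
Rotation about the center: fR = Iα with I = (2/5)MR². No-slip gives a = αR, so f = (I/R²)a = (2/5)M a.
Substituting: Mg sinθ = (1 + 0.4000)Ma, so a = g sinθ/(1 + 0.4000) = (9.81) sin 19.1° / 1.400 = 2.293 m/s².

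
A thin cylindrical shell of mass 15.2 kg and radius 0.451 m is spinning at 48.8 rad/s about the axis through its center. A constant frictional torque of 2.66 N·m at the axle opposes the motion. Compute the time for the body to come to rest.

t ≈ 56.7 s

I = MR² = (15.2)(0.451)² = 3.092 kg·m².
The net torque has magnitude 2.66 N·m, opposing ω.
|α| = τ/I = 2.660/3.092 = 0.8604 rad/s² (deceleration).
0 = ω₀ − |α|t ⇒ t = ω₀/|α| = 48.8/0.8604 = 56.72 s.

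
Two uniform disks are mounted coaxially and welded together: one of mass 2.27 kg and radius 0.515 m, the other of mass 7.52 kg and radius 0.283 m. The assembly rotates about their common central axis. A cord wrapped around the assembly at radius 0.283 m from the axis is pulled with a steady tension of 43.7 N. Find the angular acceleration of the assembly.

I = ½M₁R₁² + ½M₂R₂² = ½(2.27)(0.515)² + ½(7.52)(0.283)² = 0.6022 kg·m².
τ = F r = (43.7)(0.283) = 12.37 N·m.
α = τ/I = 12.37/0.6022 = 20.54 rad/s².

α ≈ 20.5 rad/s²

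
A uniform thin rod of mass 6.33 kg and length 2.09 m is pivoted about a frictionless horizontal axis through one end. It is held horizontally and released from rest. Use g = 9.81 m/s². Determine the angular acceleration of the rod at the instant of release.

About the pivot, I = (1/3)ML² = (1/3)(6.33)(2.09)² = 9.217 kg·m².
The weight acts at the center, a distance L/2 = 1.045 m from the pivot; τ = Mg(L/2) = 64.89 N·m.
α = τ/I = 64.89/9.217 = 7.041 rad/s².

α ≈ 7.04 rad/s²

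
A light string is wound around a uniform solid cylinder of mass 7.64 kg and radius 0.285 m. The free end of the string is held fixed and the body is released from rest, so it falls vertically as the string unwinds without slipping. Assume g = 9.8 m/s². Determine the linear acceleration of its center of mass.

Translation: Mg − T = Ma. Rotation about the center: TR = Iα with I = ½MR².
With a = αR: T = (I/R²)a = (1/2)M a, so Mg = (1 + 0.5000)Ma.
a = g/(1 + 0.5000) = 9.8/1.500 = 6.533 m/s².

a ≈ 6.53 m/s²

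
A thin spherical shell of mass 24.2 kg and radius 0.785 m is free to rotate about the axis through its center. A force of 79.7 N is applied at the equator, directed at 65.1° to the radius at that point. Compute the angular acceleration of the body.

I = (2/3)MR² = (2/3)(24.2)(0.785)² = 9.942 kg·m².
Only the tangential component produces torque: τ = F R sinθ = (79.7)(0.785) sin 65.1° = 56.75 N·m.
From τ = Iα: α = 56.75/9.942 = 5.708 rad/s².

α ≈ 5.71 rad/s²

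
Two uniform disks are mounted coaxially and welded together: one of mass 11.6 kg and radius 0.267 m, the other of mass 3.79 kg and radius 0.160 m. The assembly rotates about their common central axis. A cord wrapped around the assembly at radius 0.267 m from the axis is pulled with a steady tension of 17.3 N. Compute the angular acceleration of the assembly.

α ≈ 10.00 rad/s²

I = ½M₁R₁² + ½M₂R₂² = ½(11.6)(0.267)² + ½(3.79)(0.160)² = 0.4620 kg·m².
τ = F r = (17.3)(0.267) = 4.619 N·m.
α = τ/I = 4.619/0.4620 = 9.998 rad/s².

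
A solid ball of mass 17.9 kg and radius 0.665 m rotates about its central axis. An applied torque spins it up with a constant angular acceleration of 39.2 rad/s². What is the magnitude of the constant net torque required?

τ ≈ 124 N·m

I = (2/5)MR² = (2/5)(17.9)(0.665)² = 3.166 kg·m².
τ = Iα = (3.166)(39.20) = 124.1 N·m.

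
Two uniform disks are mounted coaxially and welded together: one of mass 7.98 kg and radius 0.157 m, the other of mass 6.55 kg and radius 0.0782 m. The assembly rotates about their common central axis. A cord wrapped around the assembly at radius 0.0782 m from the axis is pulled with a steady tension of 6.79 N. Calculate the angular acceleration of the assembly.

I = ½M₁R₁² + ½M₂R₂² = ½(7.98)(0.157)² + ½(6.55)(0.0782)² = 0.1184 kg·m².
τ = F r = (6.79)(0.0782) = 0.5310 N·m.
α = τ/I = 0.5310/0.1184 = 4.485 rad/s².

α ≈ 4.49 rad/s²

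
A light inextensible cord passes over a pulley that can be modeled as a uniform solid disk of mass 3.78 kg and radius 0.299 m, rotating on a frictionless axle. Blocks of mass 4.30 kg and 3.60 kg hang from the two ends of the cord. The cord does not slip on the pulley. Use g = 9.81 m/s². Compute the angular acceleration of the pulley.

I = ½MR² = (1/2)(3.78)(0.299)² = 0.1690 kg·m².
Heavier block: m₁g − T₁ = m₁a. Lighter block: T₂ − m₂g = m₂a.
Pulley: (T₁ − T₂)R = Iα = I(a/R), so T₁ − T₂ = (I/R²)a = (1/2)M_p a = 1.890·a.
Adding the three: (m₁ − m₂)g = (m₁ + m₂ + 1.890)a, so a = (4.30 − 3.60)(9.81)/(4.30 + 3.60 + 1.890) = 0.7014 m/s².
α = a/R = 0.7014/0.299 = 2.346 rad/s².

α ≈ 2.35 rad/s²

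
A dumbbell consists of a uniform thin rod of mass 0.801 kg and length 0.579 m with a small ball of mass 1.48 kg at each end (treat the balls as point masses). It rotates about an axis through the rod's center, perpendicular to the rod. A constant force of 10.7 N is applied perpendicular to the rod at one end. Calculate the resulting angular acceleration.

α ≈ 11.5 rad/s²

I_rod = (1/12)ML² = (1/12)(0.801)(0.579)² = 0.02238 kg·m².
I_balls = 2·m·(L/2)² = 2(1.48)(0.2895)² = 0.2481 kg·m².
Total I = 0.2705 kg·m².
τ = F·(L/2) = (10.7)(0.289) = 3.098 N·m.
α = τ/I = 3.098/0.2705 = 11.45 rad/s².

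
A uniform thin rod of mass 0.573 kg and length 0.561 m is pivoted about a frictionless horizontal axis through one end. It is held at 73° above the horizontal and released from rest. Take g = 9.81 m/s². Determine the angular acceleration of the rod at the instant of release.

α ≈ 7.67 rad/s²

About the pivot, I = (1/3)ML² = (1/3)(0.573)(0.561)² = 0.06011 kg·m².
The weight acts at the center, a distance L/2 = 0.2805 m from the pivot; τ = Mg(L/2) cos 73° = 0.4610 N·m.
α = τ/I = 0.4610/0.06011 = 7.669 rad/s².
(Equivalently α = (3g/(2L)) cos 73° = 7.669 rad/s².)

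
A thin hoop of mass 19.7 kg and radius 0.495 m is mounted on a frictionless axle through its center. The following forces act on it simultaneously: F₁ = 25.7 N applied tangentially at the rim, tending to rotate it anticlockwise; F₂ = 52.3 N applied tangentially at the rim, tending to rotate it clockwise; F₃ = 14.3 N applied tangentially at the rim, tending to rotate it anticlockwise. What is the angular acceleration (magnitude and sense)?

I = MR² = (19.7)(0.495)² = 4.827 kg·m².
Taking anticlockwise as positive: τ₁ = +(25.7)(0.495) = +12.72 N·m; τ₂ = −(52.3)(0.495) = −25.89 N·m; τ₃ = +(14.3)(0.495) = +7.079 N·m.
Net torque τ = -6.088 N·m.
α = τ/I = -6.088/4.827 = -1.261 rad/s².

α ≈ 1.26 rad/s², clockwise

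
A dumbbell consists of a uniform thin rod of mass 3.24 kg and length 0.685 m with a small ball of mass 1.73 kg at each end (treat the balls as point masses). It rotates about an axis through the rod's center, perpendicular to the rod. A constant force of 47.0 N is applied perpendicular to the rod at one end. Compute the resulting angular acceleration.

I_rod = (1/12)ML² = (1/12)(3.24)(0.685)² = 0.1267 kg·m².
I_balls = 2·m·(L/2)² = 2(1.73)(0.3425)² = 0.4059 kg·m².
Total I = 0.5326 kg·m².
τ = F·(L/2) = (47.0)(0.343) = 16.10 N·m.
α = τ/I = 16.10/0.5326 = 30.23 rad/s².

α ≈ 30.2 rad/s²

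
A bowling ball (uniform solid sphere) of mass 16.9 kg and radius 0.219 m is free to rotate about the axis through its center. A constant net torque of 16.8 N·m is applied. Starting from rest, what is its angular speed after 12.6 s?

ω ≈ 653 rad/s

I = (2/5)MR² = (2/5)(16.9)(0.219)² = 0.3242 kg·m².
α = τ/I = 16.8/0.3242 = 51.82 rad/s².
ω = ω₀ + αt = 0 + (51.82)(12.6) = 652.9 rad/s.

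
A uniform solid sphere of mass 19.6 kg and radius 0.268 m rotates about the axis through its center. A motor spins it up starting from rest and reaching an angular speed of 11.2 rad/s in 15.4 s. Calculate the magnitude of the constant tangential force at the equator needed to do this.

I = (2/5)MR² = (2/5)(19.6)(0.268)² = 0.5631 kg·m².
α = Δω/Δt = (11.2 − 0)/15.4 = 0.7273 rad/s².
The required torque is τ = Iα = (0.5631)(0.7273) = 0.4095 N·m.
A tangential force at the equator gives τ = FR, so F = τ/R = 0.4095/0.268 = 1.528 N.

F ≈ 1.53 N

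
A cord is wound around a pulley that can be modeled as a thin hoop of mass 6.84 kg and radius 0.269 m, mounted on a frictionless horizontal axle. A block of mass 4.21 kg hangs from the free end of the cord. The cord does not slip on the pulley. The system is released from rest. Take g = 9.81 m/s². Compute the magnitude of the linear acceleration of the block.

a ≈ 3.74 m/s²

I = MR² = (6.84)(0.269)² = 0.4949 kg·m².
Block: mg − T = ma. Pulley: TR = Iα. No-slip: a = αR, so T = (I/R²)a = 6.840·a.
Then mg = (m + 6.840)a, so a = (4.21)(9.81)/(4.21 + 6.840) = 3.738 m/s².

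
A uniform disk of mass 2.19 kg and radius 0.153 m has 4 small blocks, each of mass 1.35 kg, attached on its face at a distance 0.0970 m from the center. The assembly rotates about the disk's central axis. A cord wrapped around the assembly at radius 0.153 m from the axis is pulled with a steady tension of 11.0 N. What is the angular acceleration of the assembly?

α ≈ 22.0 rad/s²

I_disk = ½MR² = ½(2.19)(0.153)² = 0.02563 kg·m².
I_blocks = 4·m·r² = 4(1.35)(0.0970)² = 0.05081 kg·m².
Total I = 0.07644 kg·m².
τ = F r = (11.0)(0.153) = 1.683 N·m.
α = τ/I = 1.683/0.07644 = 22.02 rad/s².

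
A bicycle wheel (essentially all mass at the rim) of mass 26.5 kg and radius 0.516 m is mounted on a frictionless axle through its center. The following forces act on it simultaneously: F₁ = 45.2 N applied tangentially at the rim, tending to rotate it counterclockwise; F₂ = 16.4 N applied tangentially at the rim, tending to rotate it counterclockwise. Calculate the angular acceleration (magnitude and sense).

α ≈ 4.50 rad/s², counterclockwise

I = MR² = (26.5)(0.516)² = 7.056 kg·m².
Taking counterclockwise as positive: τ₁ = +(45.2)(0.516) = +23.32 N·m; τ₂ = +(16.4)(0.516) = +8.462 N·m.
Net torque τ = 31.79 N·m.
α = τ/I = 31.79/7.056 = 4.505 rad/s².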